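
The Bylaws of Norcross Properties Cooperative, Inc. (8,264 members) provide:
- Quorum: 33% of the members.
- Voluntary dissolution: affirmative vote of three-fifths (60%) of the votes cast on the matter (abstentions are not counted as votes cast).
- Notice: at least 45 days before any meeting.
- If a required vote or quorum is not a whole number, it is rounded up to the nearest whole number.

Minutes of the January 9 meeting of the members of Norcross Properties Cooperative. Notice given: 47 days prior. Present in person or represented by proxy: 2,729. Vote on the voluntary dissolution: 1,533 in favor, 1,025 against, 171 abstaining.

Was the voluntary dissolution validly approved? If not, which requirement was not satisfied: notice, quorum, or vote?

Notice: 47 days given; 45 required. Satisfied.
Quorum: 33% of 8,264 = 2,727.12, rounded up to 2,728; 2,729 present. Satisfied.
Vote: requires three-fifths of the votes cast (2,729 − 171 abstaining = 2,558); 3/5 of 2558 = 1534.80, rounded up to 1535, so 1,535 needed; 1,533 in favor. Not satisfied.

Invalid — vote requirement not satisfied.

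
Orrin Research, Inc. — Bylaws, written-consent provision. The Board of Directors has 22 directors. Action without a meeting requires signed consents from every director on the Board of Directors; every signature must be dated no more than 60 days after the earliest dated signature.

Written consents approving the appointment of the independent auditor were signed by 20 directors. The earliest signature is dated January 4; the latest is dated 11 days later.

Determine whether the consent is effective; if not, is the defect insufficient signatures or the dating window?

Not effective — insufficient signatures.

Signatures required: the unanimous vote of 22 — unanimous means all 22, so 22 needed; 20 signed. Insufficient.
Dating window: the latest signature is 11 days after the earliest; the limit is 60 days. Within the window.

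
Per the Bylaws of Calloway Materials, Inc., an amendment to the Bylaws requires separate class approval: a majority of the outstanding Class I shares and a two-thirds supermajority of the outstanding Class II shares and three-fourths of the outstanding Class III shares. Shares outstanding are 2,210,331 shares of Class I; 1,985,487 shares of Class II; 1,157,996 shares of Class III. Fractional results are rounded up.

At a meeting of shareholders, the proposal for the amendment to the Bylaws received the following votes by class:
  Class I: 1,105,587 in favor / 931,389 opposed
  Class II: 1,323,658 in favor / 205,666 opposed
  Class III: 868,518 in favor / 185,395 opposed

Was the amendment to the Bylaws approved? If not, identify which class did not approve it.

Class I: a majority of 2210331 is 1105166; 1,105,166 required, 1,105,587 in favor — approved.
Class II: 2/3 of 1985487 = 1323658; 1,323,658 required, 1,323,658 in favor — approved.
Class III: 3/4 of 1157996 = 868497; 868,497 required, 868,518 in favor — approved.

Approved — every class gave the required vote.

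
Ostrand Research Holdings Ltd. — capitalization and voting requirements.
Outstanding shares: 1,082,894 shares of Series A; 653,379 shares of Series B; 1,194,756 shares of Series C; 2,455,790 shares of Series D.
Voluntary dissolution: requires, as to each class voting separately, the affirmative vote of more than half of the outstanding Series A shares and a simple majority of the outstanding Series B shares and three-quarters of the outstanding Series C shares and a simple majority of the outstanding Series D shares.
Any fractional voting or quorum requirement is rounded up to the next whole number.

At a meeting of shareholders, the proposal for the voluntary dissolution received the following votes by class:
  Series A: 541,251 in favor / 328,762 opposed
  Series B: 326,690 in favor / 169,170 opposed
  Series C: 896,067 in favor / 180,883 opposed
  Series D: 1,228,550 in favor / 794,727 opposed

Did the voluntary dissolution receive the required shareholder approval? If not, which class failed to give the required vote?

Not approved — the Series A shares did not give the required vote.

Series A: a majority of 1082894 is 541448; 541,448 required, 541,251 in favor — not approved.
Series B: a majority of 653379 is 326690; 326,690 required, 326,690 in favor — approved.
Series C: 3/4 of 1194756 = 896067; 896,067 required, 896,067 in favor — approved.
Series D: a majority of 2455790 is 1227896; 1,227,896 required, 1,228,550 in favor — approved.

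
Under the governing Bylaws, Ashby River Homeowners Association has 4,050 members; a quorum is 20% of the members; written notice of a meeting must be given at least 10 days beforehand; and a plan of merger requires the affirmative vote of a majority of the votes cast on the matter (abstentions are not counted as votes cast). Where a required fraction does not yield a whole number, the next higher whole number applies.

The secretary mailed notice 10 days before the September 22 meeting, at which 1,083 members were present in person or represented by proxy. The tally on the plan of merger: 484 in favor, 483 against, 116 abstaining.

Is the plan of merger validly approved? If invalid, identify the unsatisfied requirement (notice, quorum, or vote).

Valid — all requirements satisfied.

Notice: 10 days given; 10 required. Satisfied.
Quorum: 20% of 4,050 = 810; 1,083 present. Satisfied.
Vote: requires a majority of the votes cast (1,083 − 116 abstaining = 967); a majority of 967 is 484, so 484 needed; 484 in favor. Satisfied.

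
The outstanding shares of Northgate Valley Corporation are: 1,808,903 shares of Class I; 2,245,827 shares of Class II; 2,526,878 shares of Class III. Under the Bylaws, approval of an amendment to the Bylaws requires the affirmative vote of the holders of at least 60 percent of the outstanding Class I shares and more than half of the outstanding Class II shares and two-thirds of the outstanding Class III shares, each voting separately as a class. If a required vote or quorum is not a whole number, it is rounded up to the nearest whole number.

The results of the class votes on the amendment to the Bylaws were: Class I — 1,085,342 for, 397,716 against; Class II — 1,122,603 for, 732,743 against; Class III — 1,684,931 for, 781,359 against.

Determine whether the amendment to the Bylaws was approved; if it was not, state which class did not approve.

Not approved — the Class II shares did not give the required vote.

Class I: 3/5 of 1808903 = 1085341.80, rounded up to 1085342; 1,085,342 required, 1,085,342 in favor — approved.
Class II: a majority of 2245827 is 1122914; 1,122,914 required, 1,122,603 in favor — not approved.
Class III: 2/3 of 2526878 = 1684585.33, rounded up to 1684586; 1,684,586 required, 1,684,931 in favor — approved.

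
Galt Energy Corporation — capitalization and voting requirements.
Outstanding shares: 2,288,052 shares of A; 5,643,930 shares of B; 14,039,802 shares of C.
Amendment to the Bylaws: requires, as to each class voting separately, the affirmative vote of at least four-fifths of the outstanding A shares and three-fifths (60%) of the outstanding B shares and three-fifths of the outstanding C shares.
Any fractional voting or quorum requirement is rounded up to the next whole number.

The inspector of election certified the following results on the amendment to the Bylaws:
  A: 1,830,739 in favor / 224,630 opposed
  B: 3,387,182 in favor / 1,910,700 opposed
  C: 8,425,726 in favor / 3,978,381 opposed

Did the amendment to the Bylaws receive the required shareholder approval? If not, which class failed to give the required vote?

A: 4/5 of 2288052 = 1830441.60, rounded up to 1830442; 1,830,442 required, 1,830,739 in favor — approved.
B: 3/5 of 5643930 = 3386358; 3,386,358 required, 3,387,182 in favor — approved.
C: 3/5 of 14039802 = 8423881.20, rounded up to 8423882; 8,423,882 required, 8,425,726 in favor — approved.

Approved — every class gave the required vote.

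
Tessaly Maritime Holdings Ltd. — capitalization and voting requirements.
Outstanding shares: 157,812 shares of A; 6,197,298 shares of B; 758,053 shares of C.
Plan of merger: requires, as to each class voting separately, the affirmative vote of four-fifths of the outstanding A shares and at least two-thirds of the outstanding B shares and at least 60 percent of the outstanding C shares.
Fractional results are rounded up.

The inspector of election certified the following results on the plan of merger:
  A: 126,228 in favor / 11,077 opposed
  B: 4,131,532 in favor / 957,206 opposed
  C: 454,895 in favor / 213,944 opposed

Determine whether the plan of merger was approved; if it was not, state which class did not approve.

A: 4/5 of 157812 = 126249.60, rounded up to 126250; 126,250 required, 126,228 in favor — not approved.
B: 2/3 of 6197298 = 4131532; 4,131,532 required, 4,131,532 in favor — approved.
C: 3/5 of 758053 = 454831.80, rounded up to 454832; 454,832 required, 454,895 in favor — approved.

Not approved — the A shares did not give the required vote.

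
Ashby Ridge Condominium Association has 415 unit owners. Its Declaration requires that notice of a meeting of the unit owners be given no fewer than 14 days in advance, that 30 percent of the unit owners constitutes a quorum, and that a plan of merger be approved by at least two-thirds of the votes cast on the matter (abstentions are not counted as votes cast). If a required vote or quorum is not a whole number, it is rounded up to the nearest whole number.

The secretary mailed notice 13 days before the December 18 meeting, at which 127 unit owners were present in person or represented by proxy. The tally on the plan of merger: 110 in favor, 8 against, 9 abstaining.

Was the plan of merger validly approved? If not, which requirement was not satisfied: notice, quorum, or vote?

Notice: 13 days given; 14 required. Not satisfied.
Quorum: 30% of 415 = 124.50, rounded up to 125; 127 present. Satisfied.
Vote: requires two-thirds of the votes cast (127 − 9 abstaining = 118); 2/3 of 118 = 78.67, rounded up to 79, so 79 needed; 110 in favor. Satisfied.

Invalid — notice requirement not satisfied.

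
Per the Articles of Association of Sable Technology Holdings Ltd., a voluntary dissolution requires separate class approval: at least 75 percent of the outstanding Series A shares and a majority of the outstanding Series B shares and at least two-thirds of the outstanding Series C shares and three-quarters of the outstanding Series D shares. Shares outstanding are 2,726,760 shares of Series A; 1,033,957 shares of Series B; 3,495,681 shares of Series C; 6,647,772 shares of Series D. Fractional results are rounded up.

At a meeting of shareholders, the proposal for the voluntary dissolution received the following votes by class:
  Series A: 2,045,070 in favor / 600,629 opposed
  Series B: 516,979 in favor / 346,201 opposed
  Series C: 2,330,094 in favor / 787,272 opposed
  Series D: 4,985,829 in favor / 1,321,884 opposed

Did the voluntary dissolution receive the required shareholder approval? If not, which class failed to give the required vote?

Not approved — the Series C shares did not give the required vote.

Series A: 3/4 of 2726760 = 2045070; 2,045,070 required, 2,045,070 in favor — approved.
Series B: a majority of 1033957 is 516979; 516,979 required, 516,979 in favor — approved.
Series C: 2/3 of 3495681 = 2330454; 2,330,454 required, 2,330,094 in favor — not approved.
Series D: 3/4 of 6647772 = 4985829; 4,985,829 required, 4,985,829 in favor — approved.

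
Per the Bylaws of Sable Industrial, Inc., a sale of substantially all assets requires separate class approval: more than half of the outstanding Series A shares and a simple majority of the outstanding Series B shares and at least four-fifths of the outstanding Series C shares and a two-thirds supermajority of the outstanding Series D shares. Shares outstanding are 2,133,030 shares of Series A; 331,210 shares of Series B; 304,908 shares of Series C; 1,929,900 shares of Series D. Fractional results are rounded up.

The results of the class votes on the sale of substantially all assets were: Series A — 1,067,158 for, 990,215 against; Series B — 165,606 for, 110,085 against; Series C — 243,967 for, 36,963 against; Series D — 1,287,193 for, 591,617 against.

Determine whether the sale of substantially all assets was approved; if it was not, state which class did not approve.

Approved — every class gave the required vote.

Series A: a majority of 2133030 is 1066516; 1,066,516 required, 1,067,158 in favor — approved.
Series B: a majority of 331210 is 165606; 165,606 required, 165,606 in favor — approved.
Series C: 4/5 of 304908 = 243926.40, rounded up to 243927; 243,927 required, 243,967 in favor — approved.
Series D: 2/3 of 1929900 = 1286600; 1,286,600 required, 1,287,193 in favor — approved.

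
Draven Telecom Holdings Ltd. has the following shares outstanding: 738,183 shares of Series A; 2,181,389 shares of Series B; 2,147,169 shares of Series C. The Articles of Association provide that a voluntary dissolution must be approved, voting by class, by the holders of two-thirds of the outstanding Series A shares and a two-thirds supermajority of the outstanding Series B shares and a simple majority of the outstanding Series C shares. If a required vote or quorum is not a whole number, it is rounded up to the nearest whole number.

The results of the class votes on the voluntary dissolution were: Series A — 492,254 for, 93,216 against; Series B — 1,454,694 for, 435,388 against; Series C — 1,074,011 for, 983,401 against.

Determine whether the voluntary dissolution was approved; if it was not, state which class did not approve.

Series A: 2/3 of 738183 = 492122; 492,122 required, 492,254 in favor — approved.
Series B: 2/3 of 2181389 = 1454259.33, rounded up to 1454260; 1,454,260 required, 1,454,694 in favor — approved.
Series C: a majority of 2147169 is 1073585; 1,073,585 required, 1,074,011 in favor — approved.

Approved — every class gave the required vote.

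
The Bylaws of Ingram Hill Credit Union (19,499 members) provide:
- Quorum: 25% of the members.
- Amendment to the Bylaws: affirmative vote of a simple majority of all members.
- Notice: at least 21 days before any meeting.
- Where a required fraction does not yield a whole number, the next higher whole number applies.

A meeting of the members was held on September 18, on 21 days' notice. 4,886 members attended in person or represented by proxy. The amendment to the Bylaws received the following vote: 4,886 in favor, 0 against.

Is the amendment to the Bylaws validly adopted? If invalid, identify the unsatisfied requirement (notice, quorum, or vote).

Notice: 21 days given; 21 required. Satisfied.
Quorum: 25% of 19,499 = 4,874.75, rounded up to 4,875; 4,886 present. Satisfied.
Vote: requires a majority of all members (19,499); a majority of 19499 is 9750, so 9,750 needed; 4,886 in favor. Not satisfied.

Invalid — vote requirement not satisfied.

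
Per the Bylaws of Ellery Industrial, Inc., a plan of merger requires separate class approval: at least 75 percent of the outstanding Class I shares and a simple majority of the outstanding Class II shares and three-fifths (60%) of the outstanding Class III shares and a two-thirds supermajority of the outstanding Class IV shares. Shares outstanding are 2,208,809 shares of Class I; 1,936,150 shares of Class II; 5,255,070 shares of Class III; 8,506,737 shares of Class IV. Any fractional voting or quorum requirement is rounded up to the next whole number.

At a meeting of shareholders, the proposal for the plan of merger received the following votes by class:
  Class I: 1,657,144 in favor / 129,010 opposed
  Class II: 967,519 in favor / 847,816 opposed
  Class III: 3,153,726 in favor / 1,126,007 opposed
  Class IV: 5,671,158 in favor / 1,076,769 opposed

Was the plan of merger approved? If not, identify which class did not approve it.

Not approved — the Class II shares did not give the required vote.

Class I: 3/4 of 2208809 = 1656606.75, rounded up to 1656607; 1,656,607 required, 1,657,144 in favor — approved.
Class II: a majority of 1936150 is 968076; 968,076 required, 967,519 in favor — not approved.
Class III: 3/5 of 5255070 = 3153042; 3,153,042 required, 3,153,726 in favor — approved.
Class IV: 2/3 of 8506737 = 5671158; 5,671,158 required, 5,671,158 in favor — approved.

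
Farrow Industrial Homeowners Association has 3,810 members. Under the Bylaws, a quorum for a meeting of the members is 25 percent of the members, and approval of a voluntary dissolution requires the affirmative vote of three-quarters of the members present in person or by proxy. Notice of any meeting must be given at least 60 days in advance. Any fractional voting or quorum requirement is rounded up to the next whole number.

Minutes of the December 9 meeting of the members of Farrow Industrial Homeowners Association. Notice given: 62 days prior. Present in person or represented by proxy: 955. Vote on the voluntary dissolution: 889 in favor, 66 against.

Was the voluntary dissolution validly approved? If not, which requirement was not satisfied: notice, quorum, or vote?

Notice: 62 days given; 60 required. Satisfied.
Quorum: 25% of 3,810 = 952.50, rounded up to 953; 955 present. Satisfied.
Vote: requires three-fourths of those present (955); 3/4 of 955 = 716.25, rounded up to 717, so 717 needed; 889 in favor. Satisfied.

Valid — all requirements satisfied.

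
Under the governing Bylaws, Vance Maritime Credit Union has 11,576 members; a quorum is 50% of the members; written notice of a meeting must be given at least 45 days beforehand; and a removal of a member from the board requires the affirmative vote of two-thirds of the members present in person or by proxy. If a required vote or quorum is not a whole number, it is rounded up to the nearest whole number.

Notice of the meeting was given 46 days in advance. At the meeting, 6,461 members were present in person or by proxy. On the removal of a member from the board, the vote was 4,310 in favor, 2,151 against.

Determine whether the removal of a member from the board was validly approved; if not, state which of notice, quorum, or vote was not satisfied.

Notice: 46 days given; 45 required. Satisfied.
Quorum: 50% of 11,576 = 5,788; 6,461 present. Satisfied.
Vote: requires two-thirds of those present (6,461); 2/3 of 6461 = 4307.33, rounded up to 4308, so 4,308 needed; 4,310 in favor. Satisfied.

Valid — all requirements satisfied.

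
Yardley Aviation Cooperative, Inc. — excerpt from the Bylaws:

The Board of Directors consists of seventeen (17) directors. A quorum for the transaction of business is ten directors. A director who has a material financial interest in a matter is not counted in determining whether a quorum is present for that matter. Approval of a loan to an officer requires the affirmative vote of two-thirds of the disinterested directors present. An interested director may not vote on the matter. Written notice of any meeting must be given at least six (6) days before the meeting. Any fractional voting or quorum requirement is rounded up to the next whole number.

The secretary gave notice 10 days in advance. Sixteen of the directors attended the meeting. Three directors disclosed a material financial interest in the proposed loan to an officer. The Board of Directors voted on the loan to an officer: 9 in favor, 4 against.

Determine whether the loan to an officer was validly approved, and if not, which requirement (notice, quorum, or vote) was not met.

Notice: 10 days given; 6 required (10 ≥ 6). Satisfied.
Quorum: 16 present, but the 3 interested directors do not count, leaving 13. Quorum is 10. Satisfied.
Vote: the loan to an officer requires two-thirds of the disinterested directors present (16 − 3 = 13). 2/3 of 13 = 8.67, rounded up to 9, so 9 affirmative votes are needed; 9 voted in favor. Satisfied.

Valid — all requirements satisfied.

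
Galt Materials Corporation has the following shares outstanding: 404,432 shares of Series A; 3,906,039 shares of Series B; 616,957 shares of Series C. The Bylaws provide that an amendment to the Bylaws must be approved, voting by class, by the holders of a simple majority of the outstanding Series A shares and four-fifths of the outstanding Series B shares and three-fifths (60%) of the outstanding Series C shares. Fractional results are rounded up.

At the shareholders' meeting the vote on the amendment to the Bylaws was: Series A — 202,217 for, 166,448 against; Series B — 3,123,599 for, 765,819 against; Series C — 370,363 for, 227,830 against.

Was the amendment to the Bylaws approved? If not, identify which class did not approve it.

Series A: a majority of 404432 is 202217; 202,217 required, 202,217 in favor — approved.
Series B: 4/5 of 3906039 = 3124831.20, rounded up to 3124832; 3,124,832 required, 3,123,599 in favor — not approved.
Series C: 3/5 of 616957 = 370174.20, rounded up to 370175; 370,175 required, 370,363 in favor — approved.

Not approved — the Series B shares did not give the required vote.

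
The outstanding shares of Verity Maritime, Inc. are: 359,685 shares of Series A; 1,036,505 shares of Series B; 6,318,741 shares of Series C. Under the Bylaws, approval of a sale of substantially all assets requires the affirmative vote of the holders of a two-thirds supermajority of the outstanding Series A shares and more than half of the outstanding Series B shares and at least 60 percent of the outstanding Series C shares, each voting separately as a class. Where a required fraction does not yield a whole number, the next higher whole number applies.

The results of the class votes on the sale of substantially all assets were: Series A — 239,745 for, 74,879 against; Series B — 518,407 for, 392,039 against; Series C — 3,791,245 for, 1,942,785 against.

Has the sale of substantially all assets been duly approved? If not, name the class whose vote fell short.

Not approved — the Series A shares did not give the required vote.

Series A: 2/3 of 359685 = 239790; 239,790 required, 239,745 in favor — not approved.
Series B: a majority of 1036505 is 518253; 518,253 required, 518,407 in favor — approved.
Series C: 3/5 of 6318741 = 3791244.60, rounded up to 3791245; 3,791,245 required, 3,791,245 in favor — approved.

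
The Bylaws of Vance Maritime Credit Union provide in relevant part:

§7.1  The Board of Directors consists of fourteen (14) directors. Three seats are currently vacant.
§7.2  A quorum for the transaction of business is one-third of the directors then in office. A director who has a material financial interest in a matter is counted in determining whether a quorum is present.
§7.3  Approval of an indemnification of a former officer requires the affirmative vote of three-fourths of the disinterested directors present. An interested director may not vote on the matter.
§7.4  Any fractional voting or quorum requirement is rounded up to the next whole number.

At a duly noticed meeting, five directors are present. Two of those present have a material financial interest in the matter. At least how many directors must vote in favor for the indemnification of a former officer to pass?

3

The indemnification of a former officer requires three-fourths of the disinterested directors present (5 − 2 = 3).
3/4 of 3 = 2.25, rounded up to 3.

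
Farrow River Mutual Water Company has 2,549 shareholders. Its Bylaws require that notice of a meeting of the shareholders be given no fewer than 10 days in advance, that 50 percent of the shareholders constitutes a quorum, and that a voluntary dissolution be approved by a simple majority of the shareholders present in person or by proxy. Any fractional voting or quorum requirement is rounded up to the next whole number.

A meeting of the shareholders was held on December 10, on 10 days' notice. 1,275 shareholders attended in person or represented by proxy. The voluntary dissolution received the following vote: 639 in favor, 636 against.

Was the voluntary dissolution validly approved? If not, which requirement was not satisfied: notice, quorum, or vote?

Notice: 10 days given; 10 required. Satisfied.
Quorum: 50% of 2,549 = 1,274.50, rounded up to 1,275; 1,275 present. Satisfied.
Vote: requires a majority of those present (1,275); a majority of 1275 is 638, so 638 needed; 639 in favor. Satisfied.

Valid — all requirements satisfied.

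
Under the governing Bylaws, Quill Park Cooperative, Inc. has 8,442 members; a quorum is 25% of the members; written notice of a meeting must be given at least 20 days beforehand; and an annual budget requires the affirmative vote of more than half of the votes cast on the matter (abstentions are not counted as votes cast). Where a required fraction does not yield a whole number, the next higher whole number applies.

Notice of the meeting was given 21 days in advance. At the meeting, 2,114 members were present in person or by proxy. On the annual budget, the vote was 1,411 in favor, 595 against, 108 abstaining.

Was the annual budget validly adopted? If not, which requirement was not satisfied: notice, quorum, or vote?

Notice: 21 days given; 20 required. Satisfied.
Quorum: 25% of 8,442 = 2,110.50, rounded up to 2,111; 2,114 present. Satisfied.
Vote: requires a majority of the votes cast (2,114 − 108 abstaining = 2,006); a majority of 2006 is 1004, so 1,004 needed; 1,411 in favor. Satisfied.

Valid — all requirements satisfied.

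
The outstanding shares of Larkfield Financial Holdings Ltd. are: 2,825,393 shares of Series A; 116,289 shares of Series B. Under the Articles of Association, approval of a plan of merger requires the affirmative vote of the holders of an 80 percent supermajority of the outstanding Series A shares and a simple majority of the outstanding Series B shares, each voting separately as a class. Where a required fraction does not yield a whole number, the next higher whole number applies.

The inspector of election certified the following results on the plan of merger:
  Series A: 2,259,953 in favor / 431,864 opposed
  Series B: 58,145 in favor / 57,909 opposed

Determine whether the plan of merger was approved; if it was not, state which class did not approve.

Not approved — the Series A shares did not give the required vote.

Series A: 4/5 of 2825393 = 2260314.40, rounded up to 2260315; 2,260,315 required, 2,259,953 in favor — not approved.
Series B: a majority of 116289 is 58145; 58,145 required, 58,145 in favor — approved.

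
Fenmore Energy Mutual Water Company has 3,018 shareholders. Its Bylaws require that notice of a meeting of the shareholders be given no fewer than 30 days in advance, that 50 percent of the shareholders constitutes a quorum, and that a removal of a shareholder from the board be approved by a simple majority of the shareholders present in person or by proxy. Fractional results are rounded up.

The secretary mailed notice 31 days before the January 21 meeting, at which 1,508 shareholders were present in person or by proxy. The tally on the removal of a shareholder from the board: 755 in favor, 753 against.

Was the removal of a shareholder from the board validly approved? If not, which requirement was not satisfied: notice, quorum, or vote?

Invalid — quorum requirement not satisfied.

Notice: 31 days given; 30 required. Satisfied.
Quorum: 50% of 3,018 = 1,509; 1,508 present. Not satisfied.
Vote: requires a majority of those present (1,508); a majority of 1508 is 755, so 755 needed; 755 in favor. Satisfied.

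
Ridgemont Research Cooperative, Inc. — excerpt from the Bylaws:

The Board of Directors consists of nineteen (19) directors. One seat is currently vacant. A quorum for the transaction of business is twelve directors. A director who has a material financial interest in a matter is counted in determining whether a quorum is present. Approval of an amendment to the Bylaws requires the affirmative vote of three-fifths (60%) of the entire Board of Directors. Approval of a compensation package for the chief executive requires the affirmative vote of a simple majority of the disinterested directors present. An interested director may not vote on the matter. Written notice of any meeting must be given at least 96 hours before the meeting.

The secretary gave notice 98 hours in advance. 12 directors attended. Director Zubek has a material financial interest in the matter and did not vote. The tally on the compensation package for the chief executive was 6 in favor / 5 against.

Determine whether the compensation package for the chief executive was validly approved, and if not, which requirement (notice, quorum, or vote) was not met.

Notice: 98 hours given; 96 required (98 ≥ 96). Satisfied.
Quorum: 12 present (interested directors count toward quorum); quorum is 12. Satisfied.
Vote: the compensation package for the chief executive requires a majority of the disinterested directors present (12 − 1 = 11). A majority of 11 is 6, so 6 affirmative votes are needed; 6 voted in favor. Satisfied.

Valid — all requirements satisfied.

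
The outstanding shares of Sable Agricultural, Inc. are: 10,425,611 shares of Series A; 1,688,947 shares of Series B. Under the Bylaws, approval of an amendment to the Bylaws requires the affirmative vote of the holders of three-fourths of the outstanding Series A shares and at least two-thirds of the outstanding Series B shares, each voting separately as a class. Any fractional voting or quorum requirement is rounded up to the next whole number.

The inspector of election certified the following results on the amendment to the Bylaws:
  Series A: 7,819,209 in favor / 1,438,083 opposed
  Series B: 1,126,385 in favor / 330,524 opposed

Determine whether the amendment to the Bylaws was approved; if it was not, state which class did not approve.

Series A: 3/4 of 10425611 = 7819208.25, rounded up to 7819209; 7,819,209 required, 7,819,209 in favor — approved.
Series B: 2/3 of 1688947 = 1125964.67, rounded up to 1125965; 1,125,965 required, 1,126,385 in favor — approved.

Approved — every class gave the required vote.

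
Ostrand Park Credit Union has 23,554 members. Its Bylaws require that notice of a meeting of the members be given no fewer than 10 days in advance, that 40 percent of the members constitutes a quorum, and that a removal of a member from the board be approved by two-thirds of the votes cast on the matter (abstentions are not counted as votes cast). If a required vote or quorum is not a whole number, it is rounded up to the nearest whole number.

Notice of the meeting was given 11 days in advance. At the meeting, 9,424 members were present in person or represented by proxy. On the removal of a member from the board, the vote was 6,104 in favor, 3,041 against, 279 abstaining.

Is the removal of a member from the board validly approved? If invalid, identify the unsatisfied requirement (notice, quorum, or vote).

Valid — all requirements satisfied.

Notice: 11 days given; 10 required. Satisfied.
Quorum: 40% of 23,554 = 9,421.60, rounded up to 9,422; 9,424 present. Satisfied.
Vote: requires two-thirds of the votes cast (9,424 − 279 abstaining = 9,145); 2/3 of 9145 = 6096.67, rounded up to 6097, so 6,097 needed; 6,104 in favor. Satisfied.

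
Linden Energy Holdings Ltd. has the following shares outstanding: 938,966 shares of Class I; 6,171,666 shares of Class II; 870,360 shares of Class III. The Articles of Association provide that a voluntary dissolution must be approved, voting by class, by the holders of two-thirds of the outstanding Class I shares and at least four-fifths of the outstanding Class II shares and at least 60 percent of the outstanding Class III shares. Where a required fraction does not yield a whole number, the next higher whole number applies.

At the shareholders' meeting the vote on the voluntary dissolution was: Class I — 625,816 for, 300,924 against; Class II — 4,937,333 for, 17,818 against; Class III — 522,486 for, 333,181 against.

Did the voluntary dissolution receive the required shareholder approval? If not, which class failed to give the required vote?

Class I: 2/3 of 938966 = 625977.33, rounded up to 625978; 625,978 required, 625,816 in favor — not approved.
Class II: 4/5 of 6171666 = 4937332.80, rounded up to 4937333; 4,937,333 required, 4,937,333 in favor — approved.
Class III: 3/5 of 870360 = 522216; 522,216 required, 522,486 in favor — approved.

Not approved — the Class I shares did not give the required vote.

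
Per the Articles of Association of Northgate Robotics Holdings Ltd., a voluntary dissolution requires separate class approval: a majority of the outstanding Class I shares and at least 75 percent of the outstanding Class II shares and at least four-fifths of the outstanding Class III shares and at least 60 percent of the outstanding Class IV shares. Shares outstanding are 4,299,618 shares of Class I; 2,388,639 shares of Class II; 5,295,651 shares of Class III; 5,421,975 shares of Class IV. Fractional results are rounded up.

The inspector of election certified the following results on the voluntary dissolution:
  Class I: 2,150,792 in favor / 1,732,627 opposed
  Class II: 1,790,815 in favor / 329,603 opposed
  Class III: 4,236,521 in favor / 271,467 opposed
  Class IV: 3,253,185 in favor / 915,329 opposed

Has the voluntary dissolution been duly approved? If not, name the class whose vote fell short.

Not approved — the Class II shares did not give the required vote.

Class I: a majority of 4299618 is 2149810; 2,149,810 required, 2,150,792 in favor — approved.
Class II: 3/4 of 2388639 = 1791479.25, rounded up to 1791480; 1,791,480 required, 1,790,815 in favor — not approved.
Class III: 4/5 of 5295651 = 4236520.80, rounded up to 4236521; 4,236,521 required, 4,236,521 in favor — approved.
Class IV: 3/5 of 5421975 = 3253185; 3,253,185 required, 3,253,185 in favor — approved.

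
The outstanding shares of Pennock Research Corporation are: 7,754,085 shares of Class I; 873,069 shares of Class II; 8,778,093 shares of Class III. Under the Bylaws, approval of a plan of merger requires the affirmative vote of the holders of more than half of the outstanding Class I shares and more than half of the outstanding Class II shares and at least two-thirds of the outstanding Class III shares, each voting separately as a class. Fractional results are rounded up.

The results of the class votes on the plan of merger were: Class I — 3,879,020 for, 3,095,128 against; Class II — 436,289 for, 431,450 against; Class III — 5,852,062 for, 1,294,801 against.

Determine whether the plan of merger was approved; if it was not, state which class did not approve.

Not approved — the Class II shares did not give the required vote.

Class I: a majority of 7754085 is 3877043; 3,877,043 required, 3,879,020 in favor — approved.
Class II: a majority of 873069 is 436535; 436,535 required, 436,289 in favor — not approved.
Class III: 2/3 of 8778093 = 5852062; 5,852,062 required, 5,852,062 in favor — approved.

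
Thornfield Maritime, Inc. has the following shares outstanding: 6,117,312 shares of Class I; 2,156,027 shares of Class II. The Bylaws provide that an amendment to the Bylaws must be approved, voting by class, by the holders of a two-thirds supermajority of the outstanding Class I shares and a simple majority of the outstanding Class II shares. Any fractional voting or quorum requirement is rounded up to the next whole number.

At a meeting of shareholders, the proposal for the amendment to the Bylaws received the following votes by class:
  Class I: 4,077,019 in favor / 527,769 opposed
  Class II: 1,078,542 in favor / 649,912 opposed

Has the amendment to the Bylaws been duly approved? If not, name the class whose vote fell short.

Class I: 2/3 of 6117312 = 4078208; 4,078,208 required, 4,077,019 in favor — not approved.
Class II: a majority of 2156027 is 1078014; 1,078,014 required, 1,078,542 in favor — approved.

Not approved — the Class I shares did not give the required vote.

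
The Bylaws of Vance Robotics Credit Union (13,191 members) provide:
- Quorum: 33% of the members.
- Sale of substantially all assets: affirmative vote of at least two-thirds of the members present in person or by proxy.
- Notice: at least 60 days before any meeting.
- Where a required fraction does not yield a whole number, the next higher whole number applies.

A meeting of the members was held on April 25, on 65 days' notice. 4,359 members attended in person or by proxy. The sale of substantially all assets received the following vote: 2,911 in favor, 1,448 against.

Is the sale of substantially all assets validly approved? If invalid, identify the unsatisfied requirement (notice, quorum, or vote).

Notice: 65 days given; 60 required. Satisfied.
Quorum: 33% of 13,191 = 4,353.03, rounded up to 4,354; 4,359 present. Satisfied.
Vote: requires two-thirds of those present (4,359); 2/3 of 4359 = 2906, so 2,906 needed; 2,911 in favor. Satisfied.

Valid — all requirements satisfied.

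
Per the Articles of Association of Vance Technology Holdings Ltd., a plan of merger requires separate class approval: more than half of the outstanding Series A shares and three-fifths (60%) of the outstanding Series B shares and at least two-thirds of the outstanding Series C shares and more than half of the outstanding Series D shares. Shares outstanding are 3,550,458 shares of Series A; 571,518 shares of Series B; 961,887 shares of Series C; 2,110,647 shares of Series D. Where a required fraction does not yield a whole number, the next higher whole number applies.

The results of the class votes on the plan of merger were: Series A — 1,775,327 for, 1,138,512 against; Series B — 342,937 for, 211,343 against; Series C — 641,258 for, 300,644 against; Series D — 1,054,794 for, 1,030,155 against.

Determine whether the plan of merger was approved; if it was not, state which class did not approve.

Series A: a majority of 3550458 is 1775230; 1,775,230 required, 1,775,327 in favor — approved.
Series B: 3/5 of 571518 = 342910.80, rounded up to 342911; 342,911 required, 342,937 in favor — approved.
Series C: 2/3 of 961887 = 641258; 641,258 required, 641,258 in favor — approved.
Series D: a majority of 2110647 is 1055324; 1,055,324 required, 1,054,794 in favor — not approved.

Not approved — the Series D shares did not give the required vote.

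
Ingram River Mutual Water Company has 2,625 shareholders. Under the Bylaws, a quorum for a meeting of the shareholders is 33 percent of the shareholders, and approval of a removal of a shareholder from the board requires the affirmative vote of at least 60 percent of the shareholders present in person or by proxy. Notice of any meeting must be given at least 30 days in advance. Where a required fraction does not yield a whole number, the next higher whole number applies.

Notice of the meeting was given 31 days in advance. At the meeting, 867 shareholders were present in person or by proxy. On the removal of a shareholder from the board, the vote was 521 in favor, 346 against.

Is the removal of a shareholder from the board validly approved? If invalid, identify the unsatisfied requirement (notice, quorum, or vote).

Valid — all requirements satisfied.

Notice: 31 days given; 30 required. Satisfied.
Quorum: 33% of 2,625 = 866.25, rounded up to 867; 867 present. Satisfied.
Vote: requires three-fifths of those present (867); 3/5 of 867 = 520.20, rounded up to 521, so 521 needed; 521 in favor. Satisfied.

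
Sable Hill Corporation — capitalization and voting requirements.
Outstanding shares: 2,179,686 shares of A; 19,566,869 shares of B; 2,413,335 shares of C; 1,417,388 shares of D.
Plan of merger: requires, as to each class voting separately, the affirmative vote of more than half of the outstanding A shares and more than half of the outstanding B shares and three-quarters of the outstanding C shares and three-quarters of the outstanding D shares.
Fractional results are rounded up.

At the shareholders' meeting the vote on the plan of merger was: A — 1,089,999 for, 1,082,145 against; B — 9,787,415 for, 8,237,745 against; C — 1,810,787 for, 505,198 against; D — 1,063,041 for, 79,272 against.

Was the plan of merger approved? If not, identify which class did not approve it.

A: a majority of 2179686 is 1089844; 1,089,844 required, 1,089,999 in favor — approved.
B: a majority of 19566869 is 9783435; 9,783,435 required, 9,787,415 in favor — approved.
C: 3/4 of 2413335 = 1810001.25, rounded up to 1810002; 1,810,002 required, 1,810,787 in favor — approved.
D: 3/4 of 1417388 = 1063041; 1,063,041 required, 1,063,041 in favor — approved.

Approved — every class gave the required vote.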